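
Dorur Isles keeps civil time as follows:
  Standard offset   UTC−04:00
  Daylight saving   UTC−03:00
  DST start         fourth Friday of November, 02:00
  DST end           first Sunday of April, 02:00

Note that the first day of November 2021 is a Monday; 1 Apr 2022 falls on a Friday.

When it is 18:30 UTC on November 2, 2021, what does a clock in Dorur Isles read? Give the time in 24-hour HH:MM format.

14:30

1 November 2021 is a Monday, so the first Friday is November 5 and the fourth is November 26.
1 April 2022 is a Friday, so the first Sunday is April 3.
At the standard offset (UTC−04:00), 18:30 UTC − 4h = 14:30 Dorur Isles standard time.
The standard-time date in Dorur Isles, November 2, 2021, does not fall between 26 November 2021 and 3 April 2022, so daylight saving is not in effect and Dorur Isles is at UTC−04:00.
18:30 UTC − 4h = 14:30 local.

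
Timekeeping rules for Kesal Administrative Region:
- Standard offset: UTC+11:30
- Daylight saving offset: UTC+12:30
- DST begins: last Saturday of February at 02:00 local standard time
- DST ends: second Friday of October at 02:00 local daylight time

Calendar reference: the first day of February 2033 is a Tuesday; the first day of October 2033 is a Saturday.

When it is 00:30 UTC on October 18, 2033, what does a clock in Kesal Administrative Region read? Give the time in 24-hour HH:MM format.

12:00

1 February 2033 is a Tuesday, so Saturdays fall on 5, 12, 19, 26; the last is February 26.
1 October 2033 is a Saturday, so the first Friday is October 7 and the second is October 14.
At the standard offset (UTC+11:30), 00:30 UTC + 11h30m = 12:00 Kesal Administrative Region standard time.
The standard-time date in Kesal Administrative Region, October 18, 2033, is outside the daylight-saving period (26 February – 14 October), so Kesal Administrative Region is on standard time, UTC+11:30.
00:30 UTC + 11h30m = 12:00 local.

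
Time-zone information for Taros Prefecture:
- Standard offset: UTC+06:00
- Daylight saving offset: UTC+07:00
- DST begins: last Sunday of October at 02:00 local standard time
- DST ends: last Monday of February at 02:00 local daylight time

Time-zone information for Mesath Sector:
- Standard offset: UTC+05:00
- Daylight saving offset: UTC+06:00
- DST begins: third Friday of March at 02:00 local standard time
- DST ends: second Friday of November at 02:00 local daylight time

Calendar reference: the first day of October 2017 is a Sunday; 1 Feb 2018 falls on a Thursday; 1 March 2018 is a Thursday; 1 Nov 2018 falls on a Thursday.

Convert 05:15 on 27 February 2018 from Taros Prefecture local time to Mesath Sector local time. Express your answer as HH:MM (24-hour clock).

1 October 2017 is a Sunday, so Sundays fall on 1, 8, 15, 22, 29; the last is October 29.
1 February 2018 is a Thursday, so Mondays fall on 5, 12, 19, 26; the last is February 26.
Daylight saving runs 29 October 2017 – 26 February 2018; 27 February 2018 is outside that window, so Taros Prefecture is on standard time at UTC+06:00.
05:15 Taros Prefecture − 6h = 23:15 UTC (rolling into the previous day, 26 February 2018).
1 March 2018 is a Thursday, so the first Friday is March 2 and the third is March 16.
1 November 2018 is a Thursday, so the first Friday is November 2 and the second is November 9.
At the standard offset (UTC+05:00), 23:15 UTC + 5h = 04:15 Mesath Sector standard time (rolling into the next day, 27 February 2018).
The standard-time date in Mesath Sector, 27 February 2018, is outside the daylight-saving period (16 March – 9 November), so Mesath Sector is on standard time, UTC+05:00.
23:15 UTC + 5h = 04:15 Mesath Sector (rolling into the next day, 27 February 2018).

04:15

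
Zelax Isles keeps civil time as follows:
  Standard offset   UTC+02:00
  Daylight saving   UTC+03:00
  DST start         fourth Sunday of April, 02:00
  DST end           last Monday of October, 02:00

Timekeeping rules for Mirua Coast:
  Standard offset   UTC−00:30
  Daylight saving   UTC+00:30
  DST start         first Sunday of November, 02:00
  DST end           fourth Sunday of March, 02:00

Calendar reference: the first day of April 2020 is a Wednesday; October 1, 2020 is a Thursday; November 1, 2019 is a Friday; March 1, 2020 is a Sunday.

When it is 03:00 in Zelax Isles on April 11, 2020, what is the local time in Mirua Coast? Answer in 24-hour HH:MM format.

1 April 2020 is a Wednesday, so the first Sunday is April 5 and the fourth is April 26.
1 October 2020 is a Thursday, so Mondays fall on 5, 12, 19, 26; the last is October 26.
April 11, 2020 does not fall between 26 April and 26 October, so daylight saving is not in effect and Zelax Isles is at UTC+02:00.
03:00 Zelax Isles − 2h = 01:00 UTC.
1 November 2019 is a Friday, so the first Sunday is November 3.
1 March 2020 is a Sunday, so the first Sunday is March 1 and the fourth is March 22.
At the standard offset (UTC−00:30), 01:00 UTC − 0h30m = 00:30 Mirua Coast standard time.
The standard-time date in Mirua Coast, April 11, 2020, does not fall between 3 November 2019 and 22 March 2020, so daylight saving is not in effect and Mirua Coast is at UTC−00:30.
01:00 UTC − 0h30m = 00:30 Mirua Coast.

00:30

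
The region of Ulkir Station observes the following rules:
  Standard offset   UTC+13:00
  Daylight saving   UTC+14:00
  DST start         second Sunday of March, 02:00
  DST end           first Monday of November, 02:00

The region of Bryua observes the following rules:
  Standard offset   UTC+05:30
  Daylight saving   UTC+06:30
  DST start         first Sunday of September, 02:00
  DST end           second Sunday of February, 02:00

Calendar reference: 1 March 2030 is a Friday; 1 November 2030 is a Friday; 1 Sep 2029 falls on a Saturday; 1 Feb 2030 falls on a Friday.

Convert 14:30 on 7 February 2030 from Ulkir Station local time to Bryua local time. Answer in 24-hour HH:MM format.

08:00

1 March 2030 is a Friday, so the first Sunday is March 3 and the second is March 10.
1 November 2030 is a Friday, so the first Monday is November 4.
7 February 2030 does not fall between 10 March and 4 November, so daylight saving is not in effect and Ulkir Station is at UTC+13:00.
14:30 Ulkir Station − 13h = 01:30 UTC.
1 September 2029 is a Saturday, so the first Sunday is September 2.
1 February 2030 is a Friday, so the first Sunday is February 3 and the second is February 10.
At the standard offset (UTC+05:30), 01:30 UTC + 5h30m = 07:00 Bryua standard time.
The standard-time date in Bryua, 7 February 2030, falls between 2 September 2029 and 10 February 2030, so daylight saving is in effect and Bryua is at UTC+06:30.
01:30 UTC + 6h30m = 08:00 Bryua.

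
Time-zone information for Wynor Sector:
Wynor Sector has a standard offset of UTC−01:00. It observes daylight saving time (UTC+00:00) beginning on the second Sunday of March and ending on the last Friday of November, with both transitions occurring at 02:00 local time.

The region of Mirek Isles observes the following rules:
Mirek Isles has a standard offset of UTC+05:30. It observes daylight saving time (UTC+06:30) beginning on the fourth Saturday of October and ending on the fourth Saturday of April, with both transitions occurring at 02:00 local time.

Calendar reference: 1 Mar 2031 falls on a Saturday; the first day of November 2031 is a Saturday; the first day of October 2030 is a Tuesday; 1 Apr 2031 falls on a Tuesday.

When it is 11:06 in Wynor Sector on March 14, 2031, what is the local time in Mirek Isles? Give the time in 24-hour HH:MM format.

1 March 2031 is a Saturday, so the first Sunday is March 2 and the second is March 9.
1 November 2031 is a Saturday, so Fridays fall on 7, 14, 21, 28; the last is November 28.
March 14, 2031 falls between 9 March and 28 November, so daylight saving is in effect and Wynor Sector is at UTC+00:00.
11:06 Wynor Sector − 0h = 11:06 UTC.
1 October 2030 is a Tuesday, so the first Saturday is October 5 and the fourth is October 26.
1 April 2031 is a Tuesday, so the first Saturday is April 5 and the fourth is April 26.
At the standard offset (UTC+05:30), 11:06 UTC + 5h30m = 16:36 Mirek Isles standard time.
The standard-time date in Mirek Isles, March 14, 2031, falls between 26 October 2030 and 26 April 2031, so daylight saving is in effect and Mirek Isles is at UTC+06:30.
11:06 UTC + 6h30m = 17:36 Mirek Isles.

17:36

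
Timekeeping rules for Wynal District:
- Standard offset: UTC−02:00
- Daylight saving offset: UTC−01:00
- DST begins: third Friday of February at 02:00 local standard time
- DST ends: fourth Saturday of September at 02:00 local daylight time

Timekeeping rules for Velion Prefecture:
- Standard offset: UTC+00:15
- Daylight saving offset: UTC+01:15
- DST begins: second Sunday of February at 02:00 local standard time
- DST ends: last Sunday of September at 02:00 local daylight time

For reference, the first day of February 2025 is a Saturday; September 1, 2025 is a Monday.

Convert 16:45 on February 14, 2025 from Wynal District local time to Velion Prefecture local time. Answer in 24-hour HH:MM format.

20:00

1 February 2025 is a Saturday, so the first Friday is February 7 and the third is February 21.
1 September 2025 is a Monday, so the first Saturday is September 6 and the fourth is September 27.
February 14, 2025 does not fall between 21 February and 27 September, so daylight saving is not in effect and Wynal District is at UTC−02:00.
16:45 Wynal District + 2h = 18:45 UTC.
1 February 2025 is a Saturday, so the first Sunday is February 2 and the second is February 9.
1 September 2025 is a Monday, so Sundays fall on 7, 14, 21, 28; the last is September 28.
At the standard offset (UTC+00:15), 18:45 UTC + 0h15m = 19:00 Velion Prefecture standard time.
The standard-time date in Velion Prefecture, February 14, 2025, lies within the daylight-saving period (9 February – 28 September), so Velion Prefecture is on daylight time, UTC+01:15.
18:45 UTC + 1h15m = 20:00 Velion Prefecture.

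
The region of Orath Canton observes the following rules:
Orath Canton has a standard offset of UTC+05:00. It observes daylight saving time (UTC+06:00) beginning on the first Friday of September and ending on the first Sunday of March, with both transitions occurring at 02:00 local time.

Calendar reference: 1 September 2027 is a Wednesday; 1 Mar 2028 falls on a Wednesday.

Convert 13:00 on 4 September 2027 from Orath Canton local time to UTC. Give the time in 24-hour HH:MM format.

07:00

1 September 2027 is a Wednesday, so the first Friday is September 3.
1 March 2028 is a Wednesday, so the first Sunday is March 5.
Daylight saving runs 3 September 2027 – 5 March 2028; 4 September 2027 is inside that window, so Orath Canton is at UTC+06:00.
13:00 local − 6h = 07:00 UTC.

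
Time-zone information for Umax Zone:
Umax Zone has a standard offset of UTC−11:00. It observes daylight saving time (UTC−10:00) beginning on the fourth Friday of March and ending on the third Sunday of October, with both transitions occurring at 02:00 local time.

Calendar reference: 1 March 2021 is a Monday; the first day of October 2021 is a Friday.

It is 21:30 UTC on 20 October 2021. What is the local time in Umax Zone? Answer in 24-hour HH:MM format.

10:30

1 March 2021 is a Monday, so the first Friday is March 5 and the fourth is March 26.
1 October 2021 is a Friday, so the first Sunday is October 3 and the third is October 17.
At the standard offset (UTC−11:00), 21:30 UTC − 11h = 10:30 Umax Zone standard time.
Daylight saving runs 26 March – 17 October; the standard-time date in Umax Zone, 20 October 2021, is outside that window, so Umax Zone is on standard time at UTC−11:00.
21:30 UTC − 11h = 10:30 local.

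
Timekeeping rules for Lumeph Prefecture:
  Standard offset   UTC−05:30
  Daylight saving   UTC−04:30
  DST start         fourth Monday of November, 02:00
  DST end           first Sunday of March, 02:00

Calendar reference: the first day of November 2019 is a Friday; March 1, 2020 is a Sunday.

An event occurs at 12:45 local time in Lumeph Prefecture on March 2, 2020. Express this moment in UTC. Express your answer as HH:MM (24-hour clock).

1 November 2019 is a Friday, so the first Monday is November 4 and the fourth is November 25.
1 March 2020 is a Sunday, so the first Sunday is March 1.
March 2, 2020 is outside the daylight-saving period (25 November 2019 – 1 March 2020), so Lumeph Prefecture is on standard time, UTC−05:30.
12:45 local + 5h30m = 18:15 UTC.

18:15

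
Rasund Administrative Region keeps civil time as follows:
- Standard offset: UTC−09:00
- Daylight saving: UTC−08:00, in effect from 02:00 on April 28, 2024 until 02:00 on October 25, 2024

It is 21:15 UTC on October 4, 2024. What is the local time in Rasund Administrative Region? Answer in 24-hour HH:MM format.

13:15

At the standard offset (UTC−09:00), 21:15 UTC − 9h = 12:15 Rasund Administrative Region standard time.
The standard-time date in Rasund Administrative Region, October 4, 2024, lies within the daylight-saving period (28 April – 25 October), so Rasund Administrative Region is on daylight time, UTC−08:00.
21:15 UTC − 8h = 13:15 local.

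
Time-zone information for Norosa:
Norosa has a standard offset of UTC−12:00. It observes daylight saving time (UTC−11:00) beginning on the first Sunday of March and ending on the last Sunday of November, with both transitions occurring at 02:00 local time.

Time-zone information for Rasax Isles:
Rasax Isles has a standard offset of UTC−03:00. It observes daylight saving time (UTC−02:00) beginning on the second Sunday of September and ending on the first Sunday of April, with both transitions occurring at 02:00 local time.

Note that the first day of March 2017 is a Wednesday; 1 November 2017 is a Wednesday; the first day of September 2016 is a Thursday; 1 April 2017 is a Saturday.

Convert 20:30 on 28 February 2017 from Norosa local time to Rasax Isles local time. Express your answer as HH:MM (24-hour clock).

06:30

1 March 2017 is a Wednesday, so the first Sunday is March 5.
1 November 2017 is a Wednesday, so Sundays fall on 5, 12, 19, 26; the last is November 26.
28 February 2017 is outside the daylight-saving period (5 March – 26 November), so Norosa is on standard time, UTC−12:00.
20:30 Norosa + 12h = 08:30 UTC (rolling into the next day, 1 March 2017).
1 September 2016 is a Thursday, so the first Sunday is September 4 and the second is September 11.
1 April 2017 is a Saturday, so the first Sunday is April 2.
At the standard offset (UTC−03:00), 08:30 UTC − 3h = 05:30 Rasax Isles standard time.
The standard-time date in Rasax Isles, 1 March 2017, falls between 11 September 2016 and 2 April 2017, so daylight saving is in effect and Rasax Isles is at UTC−02:00.
08:30 UTC − 2h = 06:30 Rasax Isles.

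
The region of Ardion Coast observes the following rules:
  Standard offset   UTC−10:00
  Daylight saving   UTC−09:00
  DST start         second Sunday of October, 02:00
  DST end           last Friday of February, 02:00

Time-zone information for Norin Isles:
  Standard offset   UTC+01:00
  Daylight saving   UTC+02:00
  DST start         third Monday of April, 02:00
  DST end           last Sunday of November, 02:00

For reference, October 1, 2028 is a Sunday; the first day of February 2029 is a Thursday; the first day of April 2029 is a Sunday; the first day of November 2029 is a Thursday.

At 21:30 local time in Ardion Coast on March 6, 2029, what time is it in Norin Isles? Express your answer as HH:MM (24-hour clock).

08:30

1 October 2028 is a Sunday, so the first Sunday is October 1 and the second is October 8.
1 February 2029 is a Thursday, so Fridays fall on 2, 9, 16, 23; the last is February 23.
Daylight saving runs 8 October 2028 – 23 February 2029; March 6, 2029 is outside that window, so Ardion Coast is on standard time at UTC−10:00.
21:30 Ardion Coast + 10h = 07:30 UTC (rolling into the next day, 7 March 2029).
1 April 2029 is a Sunday, so the first Monday is April 2 and the third is April 16.
1 November 2029 is a Thursday, so Sundays fall on 4, 11, 18, 25; the last is November 25.
At the standard offset (UTC+01:00), 07:30 UTC + 1h = 08:30 Norin Isles standard time.
Daylight saving runs 16 April – 25 November; the standard-time date in Norin Isles, March 7, 2029, is outside that window, so Norin Isles is on standard time at UTC+01:00.
07:30 UTC + 1h = 08:30 Norin Isles.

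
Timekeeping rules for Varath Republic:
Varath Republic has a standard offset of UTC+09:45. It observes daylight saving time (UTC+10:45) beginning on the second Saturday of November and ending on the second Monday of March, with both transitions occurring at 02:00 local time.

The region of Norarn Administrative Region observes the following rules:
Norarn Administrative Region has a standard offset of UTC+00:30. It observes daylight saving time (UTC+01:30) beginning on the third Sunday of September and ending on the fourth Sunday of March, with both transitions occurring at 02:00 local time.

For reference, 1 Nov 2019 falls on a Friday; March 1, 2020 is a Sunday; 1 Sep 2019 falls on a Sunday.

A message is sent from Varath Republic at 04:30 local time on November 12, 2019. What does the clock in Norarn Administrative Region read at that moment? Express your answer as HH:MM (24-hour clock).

1 November 2019 is a Friday, so the first Saturday is November 2 and the second is November 9.
1 March 2020 is a Sunday, so the first Monday is March 2 and the second is March 9.
Daylight saving runs 9 November 2019 – 9 March 2020; November 12, 2019 is inside that window, so Varath Republic is at UTC+10:45.
04:30 Varath Republic − 10h45m = 17:45 UTC (rolling into the previous day, 11 November 2019).
1 September 2019 is a Sunday, so the first Sunday is September 1 and the third is September 15.
1 March 2020 is a Sunday, so the first Sunday is March 1 and the fourth is March 22.
At the standard offset (UTC+00:30), 17:45 UTC + 0h30m = 18:15 Norarn Administrative Region standard time.
The standard-time date in Norarn Administrative Region, November 11, 2019, lies within the daylight-saving period (15 September 2019 – 22 March 2020), so Norarn Administrative Region is on daylight time, UTC+01:30.
17:45 UTC + 1h30m = 19:15 Norarn Administrative Region.

19:15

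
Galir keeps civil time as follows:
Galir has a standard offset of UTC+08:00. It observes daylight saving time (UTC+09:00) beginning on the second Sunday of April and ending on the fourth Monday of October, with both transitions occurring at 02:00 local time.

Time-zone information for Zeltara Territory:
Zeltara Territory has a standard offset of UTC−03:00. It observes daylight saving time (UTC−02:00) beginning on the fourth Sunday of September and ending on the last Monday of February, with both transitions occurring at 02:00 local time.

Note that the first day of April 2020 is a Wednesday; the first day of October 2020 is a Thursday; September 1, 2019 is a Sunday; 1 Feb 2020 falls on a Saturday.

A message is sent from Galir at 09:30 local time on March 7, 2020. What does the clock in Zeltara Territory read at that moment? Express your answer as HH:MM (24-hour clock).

1 April 2020 is a Wednesday, so the first Sunday is April 5 and the second is April 12.
1 October 2020 is a Thursday, so the first Monday is October 5 and the fourth is October 26.
Daylight saving runs 12 April – 26 October; March 7, 2020 is outside that window, so Galir is on standard time at UTC+08:00.
09:30 Galir − 8h = 01:30 UTC.
1 September 2019 is a Sunday, so the first Sunday is September 1 and the fourth is September 22.
1 February 2020 is a Saturday, so Mondays fall on 3, 10, 17, 24; the last is February 24.
At the standard offset (UTC−03:00), 01:30 UTC − 3h = 22:30 Zeltara Territory standard time (rolling into the previous day, 6 March 2020).
The standard-time date in Zeltara Territory, March 6, 2020, is outside the daylight-saving period (22 September 2019 – 24 February 2020), so Zeltara Territory is on standard time, UTC−03:00.
01:30 UTC − 3h = 22:30 Zeltara Territory (rolling into the previous day, 6 March 2020).

22:30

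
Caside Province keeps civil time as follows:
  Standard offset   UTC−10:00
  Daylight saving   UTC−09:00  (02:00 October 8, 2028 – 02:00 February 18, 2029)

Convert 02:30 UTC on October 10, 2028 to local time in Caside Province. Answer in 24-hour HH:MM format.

17:30

At the standard offset (UTC−10:00), 02:30 UTC − 10h = 16:30 Caside Province standard time (rolling into the previous day, 9 October 2028).
The standard-time date in Caside Province, October 9, 2028, falls between 8 October 2028 and 18 February 2029, so daylight saving is in effect and Caside Province is at UTC−09:00.
02:30 UTC − 9h = 17:30 local (rolling into the previous day, 9 October 2028).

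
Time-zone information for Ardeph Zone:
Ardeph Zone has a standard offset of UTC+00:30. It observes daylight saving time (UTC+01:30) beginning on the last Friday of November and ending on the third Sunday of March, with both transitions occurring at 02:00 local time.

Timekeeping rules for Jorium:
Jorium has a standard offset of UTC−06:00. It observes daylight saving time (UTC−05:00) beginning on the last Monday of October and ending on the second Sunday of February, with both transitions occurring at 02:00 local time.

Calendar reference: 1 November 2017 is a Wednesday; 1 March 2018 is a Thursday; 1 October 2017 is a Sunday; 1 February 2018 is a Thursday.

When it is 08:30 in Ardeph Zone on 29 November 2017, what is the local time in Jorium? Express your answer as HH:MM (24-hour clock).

02:00

1 November 2017 is a Wednesday, so Fridays fall on 3, 10, 17, 24; the last is November 24.
1 March 2018 is a Thursday, so the first Sunday is March 4 and the third is March 18.
Daylight saving runs 24 November 2017 – 18 March 2018; 29 November 2017 is inside that window, so Ardeph Zone is at UTC+01:30.
08:30 Ardeph Zone − 1h30m = 07:00 UTC.
1 October 2017 is a Sunday, so Mondays fall on 2, 9, 16, 23, 30; the last is October 30.
1 February 2018 is a Thursday, so the first Sunday is February 4 and the second is February 11.
At the standard offset (UTC−06:00), 07:00 UTC − 6h = 01:00 Jorium standard time.
The standard-time date in Jorium, 29 November 2017, falls between 30 October 2017 and 11 February 2018, so daylight saving is in effect and Jorium is at UTC−05:00.
07:00 UTC − 5h = 02:00 Jorium.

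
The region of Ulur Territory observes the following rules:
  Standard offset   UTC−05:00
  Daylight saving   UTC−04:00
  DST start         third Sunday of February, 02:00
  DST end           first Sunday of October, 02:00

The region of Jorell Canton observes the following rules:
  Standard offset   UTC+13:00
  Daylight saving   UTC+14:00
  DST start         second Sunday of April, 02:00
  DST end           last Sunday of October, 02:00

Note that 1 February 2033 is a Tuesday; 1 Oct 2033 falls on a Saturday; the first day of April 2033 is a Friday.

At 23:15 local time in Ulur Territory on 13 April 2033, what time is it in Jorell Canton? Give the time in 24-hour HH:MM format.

17:15

1 February 2033 is a Tuesday, so the first Sunday is February 6 and the third is February 20.
1 October 2033 is a Saturday, so the first Sunday is October 2.
13 April 2033 falls between 20 February and 2 October, so daylight saving is in effect and Ulur Territory is at UTC−04:00.
23:15 Ulur Territory + 4h = 03:15 UTC (rolling into the next day, 14 April 2033).
1 April 2033 is a Friday, so the first Sunday is April 3 and the second is April 10.
1 October 2033 is a Saturday, so Sundays fall on 2, 9, 16, 23, 30; the last is October 30.
At the standard offset (UTC+13:00), 03:15 UTC + 13h = 16:15 Jorell Canton standard time.
The standard-time date in Jorell Canton, 14 April 2033, falls between 10 April and 30 October, so daylight saving is in effect and Jorell Canton is at UTC+14:00.
03:15 UTC + 14h = 17:15 Jorell Canton.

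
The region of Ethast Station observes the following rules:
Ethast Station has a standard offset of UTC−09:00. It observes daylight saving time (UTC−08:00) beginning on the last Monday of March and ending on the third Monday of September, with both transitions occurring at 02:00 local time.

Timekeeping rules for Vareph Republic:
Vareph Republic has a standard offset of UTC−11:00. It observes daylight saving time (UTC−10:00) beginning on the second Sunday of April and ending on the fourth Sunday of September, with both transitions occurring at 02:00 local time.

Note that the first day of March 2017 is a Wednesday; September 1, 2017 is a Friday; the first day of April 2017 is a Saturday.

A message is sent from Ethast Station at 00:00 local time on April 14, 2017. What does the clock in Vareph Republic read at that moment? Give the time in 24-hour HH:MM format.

22:00

1 March 2017 is a Wednesday, so Mondays fall on 6, 13, 20, 27; the last is March 27.
1 September 2017 is a Friday, so the first Monday is September 4 and the third is September 18.
Daylight saving runs 27 March – 18 September; April 14, 2017 is inside that window, so Ethast Station is at UTC−08:00.
00:00 Ethast Station + 8h = 08:00 UTC.
1 April 2017 is a Saturday, so the first Sunday is April 2 and the second is April 9.
1 September 2017 is a Friday, so the first Sunday is September 3 and the fourth is September 24.
At the standard offset (UTC−11:00), 08:00 UTC − 11h = 21:00 Vareph Republic standard time (rolling into the previous day, 13 April 2017).
The standard-time date in Vareph Republic, April 13, 2017, falls between 9 April and 24 September, so daylight saving is in effect and Vareph Republic is at UTC−10:00.
08:00 UTC − 10h = 22:00 Vareph Republic (rolling into the previous day, 13 April 2017).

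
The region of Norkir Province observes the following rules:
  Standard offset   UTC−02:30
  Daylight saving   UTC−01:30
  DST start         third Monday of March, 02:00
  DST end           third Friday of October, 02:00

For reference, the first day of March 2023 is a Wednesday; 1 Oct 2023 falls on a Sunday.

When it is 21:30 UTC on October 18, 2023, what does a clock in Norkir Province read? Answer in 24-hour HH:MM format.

20:00

1 March 2023 is a Wednesday, so the first Monday is March 6 and the third is March 20.
1 October 2023 is a Sunday, so the first Friday is October 6 and the third is October 20.
At the standard offset (UTC−02:30), 21:30 UTC − 2h30m = 19:00 Norkir Province standard time.
The standard-time date in Norkir Province, October 18, 2023, lies within the daylight-saving period (20 March – 20 October), so Norkir Province is on daylight time, UTC−01:30.
21:30 UTC − 1h30m = 20:00 local.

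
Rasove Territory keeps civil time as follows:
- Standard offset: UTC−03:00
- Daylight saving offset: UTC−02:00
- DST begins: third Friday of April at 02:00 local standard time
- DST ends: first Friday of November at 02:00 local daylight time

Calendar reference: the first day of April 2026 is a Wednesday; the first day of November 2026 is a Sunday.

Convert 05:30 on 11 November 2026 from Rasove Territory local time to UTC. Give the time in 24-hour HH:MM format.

08:30

1 April 2026 is a Wednesday, so the first Friday is April 3 and the third is April 17.
1 November 2026 is a Sunday, so the first Friday is November 6.
11 November 2026 is outside the daylight-saving period (17 April – 6 November), so Rasove Territory is on standard time, UTC−03:00.
05:30 local + 3h = 08:30 UTC.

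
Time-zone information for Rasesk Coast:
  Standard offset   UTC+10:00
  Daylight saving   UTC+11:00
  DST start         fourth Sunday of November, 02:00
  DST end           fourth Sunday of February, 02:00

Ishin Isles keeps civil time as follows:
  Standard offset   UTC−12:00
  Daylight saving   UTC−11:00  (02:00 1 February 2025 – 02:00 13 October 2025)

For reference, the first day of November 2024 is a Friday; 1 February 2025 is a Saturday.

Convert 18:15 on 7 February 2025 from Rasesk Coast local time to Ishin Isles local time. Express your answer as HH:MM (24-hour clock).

20:15

1 November 2024 is a Friday, so the first Sunday is November 3 and the fourth is November 24.
1 February 2025 is a Saturday, so the first Sunday is February 2 and the fourth is February 23.
Daylight saving runs 24 November 2024 – 23 February 2025; 7 February 2025 is inside that window, so Rasesk Coast is at UTC+11:00.
18:15 Rasesk Coast − 11h = 07:15 UTC.
At the standard offset (UTC−12:00), 07:15 UTC − 12h = 19:15 Ishin Isles standard time (rolling into the previous day, 6 February 2025).
Daylight saving runs 1 February – 13 October; the standard-time date in Ishin Isles, 6 February 2025, is inside that window, so Ishin Isles is at UTC−11:00.
07:15 UTC − 11h = 20:15 Ishin Isles (rolling into the previous day, 6 February 2025).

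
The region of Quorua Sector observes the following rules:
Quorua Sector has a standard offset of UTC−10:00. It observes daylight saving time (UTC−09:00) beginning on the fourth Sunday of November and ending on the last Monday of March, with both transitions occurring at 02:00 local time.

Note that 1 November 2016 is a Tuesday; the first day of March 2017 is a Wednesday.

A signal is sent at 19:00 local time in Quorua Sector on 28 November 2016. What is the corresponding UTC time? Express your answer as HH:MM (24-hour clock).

04:00

1 November 2016 is a Tuesday, so the first Sunday is November 6 and the fourth is November 27.
1 March 2017 is a Wednesday, so Mondays fall on 6, 13, 20, 27; the last is March 27.
28 November 2016 lies within the daylight-saving period (27 November 2016 – 27 March 2017), so Quorua Sector is on daylight time, UTC−09:00.
19:00 local + 9h = 04:00 UTC (rolling into the next day, 29 November 2016).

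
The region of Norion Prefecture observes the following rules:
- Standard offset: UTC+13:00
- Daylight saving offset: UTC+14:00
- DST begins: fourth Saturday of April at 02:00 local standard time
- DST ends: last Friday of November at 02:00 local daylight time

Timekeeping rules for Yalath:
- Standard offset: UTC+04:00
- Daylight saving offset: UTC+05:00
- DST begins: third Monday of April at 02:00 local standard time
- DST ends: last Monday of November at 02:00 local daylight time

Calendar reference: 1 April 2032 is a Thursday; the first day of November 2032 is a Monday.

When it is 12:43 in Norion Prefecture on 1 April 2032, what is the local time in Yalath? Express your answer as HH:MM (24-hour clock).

1 April 2032 is a Thursday, so the first Saturday is April 3 and the fourth is April 24.
1 November 2032 is a Monday, so Fridays fall on 5, 12, 19, 26; the last is November 26.
Daylight saving runs 24 April – 26 November; 1 April 2032 is outside that window, so Norion Prefecture is on standard time at UTC+13:00.
12:43 Norion Prefecture − 13h = 23:43 UTC (rolling into the previous day, 31 March 2032).
1 April 2032 is a Thursday, so the first Monday is April 5 and the third is April 19.
1 November 2032 is a Monday, so Mondays fall on 1, 8, 15, 22, 29; the last is November 29.
At the standard offset (UTC+04:00), 23:43 UTC + 4h = 03:43 Yalath standard time (rolling into the next day, 1 April 2032).
The standard-time date in Yalath, 1 April 2032, does not fall between 19 April and 29 November, so daylight saving is not in effect and Yalath is at UTC+04:00.
23:43 UTC + 4h = 03:43 Yalath (rolling into the next day, 1 April 2032).

03:43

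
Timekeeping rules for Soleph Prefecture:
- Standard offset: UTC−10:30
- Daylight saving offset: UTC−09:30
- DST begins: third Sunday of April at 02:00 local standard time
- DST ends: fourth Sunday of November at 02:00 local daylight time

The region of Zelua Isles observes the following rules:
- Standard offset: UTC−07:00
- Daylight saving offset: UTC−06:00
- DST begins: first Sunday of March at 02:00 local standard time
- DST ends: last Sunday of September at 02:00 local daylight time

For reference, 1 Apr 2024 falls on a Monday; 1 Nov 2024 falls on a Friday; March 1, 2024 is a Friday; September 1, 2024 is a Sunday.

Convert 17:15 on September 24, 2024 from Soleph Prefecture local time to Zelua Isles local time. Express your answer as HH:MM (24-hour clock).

20:45

1 April 2024 is a Monday, so the first Sunday is April 7 and the third is April 21.
1 November 2024 is a Friday, so the first Sunday is November 3 and the fourth is November 24.
September 24, 2024 falls between 21 April and 24 November, so daylight saving is in effect and Soleph Prefecture is at UTC−09:30.
17:15 Soleph Prefecture + 9h30m = 02:45 UTC (rolling into the next day, 25 September 2024).
1 March 2024 is a Friday, so the first Sunday is March 3.
1 September 2024 is a Sunday, so Sundays fall on 1, 8, 15, 22, 29; the last is September 29.
At the standard offset (UTC−07:00), 02:45 UTC − 7h = 19:45 Zelua Isles standard time (rolling into the previous day, 24 September 2024).
Daylight saving runs 3 March – 29 September; the standard-time date in Zelua Isles, September 24, 2024, is inside that window, so Zelua Isles is at UTC−06:00.
02:45 UTC − 6h = 20:45 Zelua Isles (rolling into the previous day, 24 September 2024).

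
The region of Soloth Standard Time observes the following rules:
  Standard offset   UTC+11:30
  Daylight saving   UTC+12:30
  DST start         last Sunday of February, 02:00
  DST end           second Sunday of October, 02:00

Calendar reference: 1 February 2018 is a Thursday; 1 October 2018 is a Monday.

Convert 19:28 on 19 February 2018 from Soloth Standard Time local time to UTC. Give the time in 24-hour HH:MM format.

07:58

1 February 2018 is a Thursday, so Sundays fall on 4, 11, 18, 25; the last is February 25.
1 October 2018 is a Monday, so the first Sunday is October 7 and the second is October 14.
19 February 2018 is outside the daylight-saving period (25 February – 14 October), so Soloth Standard Time is on standard time, UTC+11:30.
19:28 local − 11h30m = 07:58 UTC.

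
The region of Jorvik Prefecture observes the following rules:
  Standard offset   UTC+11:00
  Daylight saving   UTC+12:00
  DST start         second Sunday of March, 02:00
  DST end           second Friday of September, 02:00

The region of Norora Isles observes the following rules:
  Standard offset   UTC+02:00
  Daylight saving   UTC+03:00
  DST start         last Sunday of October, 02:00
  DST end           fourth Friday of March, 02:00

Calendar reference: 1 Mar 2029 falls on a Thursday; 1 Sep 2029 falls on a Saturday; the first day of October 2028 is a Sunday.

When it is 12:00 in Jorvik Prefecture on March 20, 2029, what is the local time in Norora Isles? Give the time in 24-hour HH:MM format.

03:00

1 March 2029 is a Thursday, so the first Sunday is March 4 and the second is March 11.
1 September 2029 is a Saturday, so the first Friday is September 7 and the second is September 14.
Daylight saving runs 11 March – 14 September; March 20, 2029 is inside that window, so Jorvik Prefecture is at UTC+12:00.
12:00 Jorvik Prefecture − 12h = 00:00 UTC.
1 October 2028 is a Sunday, so Sundays fall on 1, 8, 15, 22, 29; the last is October 29.
1 March 2029 is a Thursday, so the first Friday is March 2 and the fourth is March 23.
At the standard offset (UTC+02:00), 00:00 UTC + 2h = 02:00 Norora Isles standard time.
The standard-time date in Norora Isles, March 20, 2029, falls between 29 October 2028 and 23 March 2029, so daylight saving is in effect and Norora Isles is at UTC+03:00.
00:00 UTC + 3h = 03:00 Norora Isles.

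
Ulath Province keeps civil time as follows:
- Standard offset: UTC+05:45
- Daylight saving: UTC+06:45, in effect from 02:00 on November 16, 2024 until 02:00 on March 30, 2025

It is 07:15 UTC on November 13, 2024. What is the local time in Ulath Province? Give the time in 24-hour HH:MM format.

At the standard offset (UTC+05:45), 07:15 UTC + 5h45m = 13:00 Ulath Province standard time.
The standard-time date in Ulath Province, November 13, 2024, does not fall between 16 November 2024 and 30 March 2025, so daylight saving is not in effect and Ulath Province is at UTC+05:45.
07:15 UTC + 5h45m = 13:00 local.

13:00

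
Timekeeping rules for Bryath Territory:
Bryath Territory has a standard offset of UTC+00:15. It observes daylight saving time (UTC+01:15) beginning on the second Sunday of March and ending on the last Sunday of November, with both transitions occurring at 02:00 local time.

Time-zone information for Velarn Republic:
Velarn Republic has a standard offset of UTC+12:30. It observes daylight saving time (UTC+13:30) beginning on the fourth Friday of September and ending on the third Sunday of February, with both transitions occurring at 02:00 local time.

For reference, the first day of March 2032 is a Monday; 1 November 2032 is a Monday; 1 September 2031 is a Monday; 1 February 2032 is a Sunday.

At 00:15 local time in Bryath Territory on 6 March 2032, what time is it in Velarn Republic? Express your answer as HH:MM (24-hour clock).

12:30

1 March 2032 is a Monday, so the first Sunday is March 7 and the second is March 14.
1 November 2032 is a Monday, so Sundays fall on 7, 14, 21, 28; the last is November 28.
6 March 2032 does not fall between 14 March and 28 November, so daylight saving is not in effect and Bryath Territory is at UTC+00:15.
00:15 Bryath Territory − 0h15m = 00:00 UTC.
1 September 2031 is a Monday, so the first Friday is September 5 and the fourth is September 26.
1 February 2032 is a Sunday, so the first Sunday is February 1 and the third is February 15.
At the standard offset (UTC+12:30), 00:00 UTC + 12h30m = 12:30 Velarn Republic standard time.
The standard-time date in Velarn Republic, 6 March 2032, is outside the daylight-saving period (26 September 2031 – 15 February 2032), so Velarn Republic is on standard time, UTC+12:30.
00:00 UTC + 12h30m = 12:30 Velarn Republic.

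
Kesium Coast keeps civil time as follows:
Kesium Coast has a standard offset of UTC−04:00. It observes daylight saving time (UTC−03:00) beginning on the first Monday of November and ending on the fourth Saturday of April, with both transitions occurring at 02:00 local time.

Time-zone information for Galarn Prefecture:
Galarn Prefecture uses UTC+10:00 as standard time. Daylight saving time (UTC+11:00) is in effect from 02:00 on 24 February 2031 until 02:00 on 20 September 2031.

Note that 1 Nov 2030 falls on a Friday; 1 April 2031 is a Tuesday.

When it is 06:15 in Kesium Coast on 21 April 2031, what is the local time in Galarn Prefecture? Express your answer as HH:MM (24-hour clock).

20:15

1 November 2030 is a Friday, so the first Monday is November 4.
1 April 2031 is a Tuesday, so the first Saturday is April 5 and the fourth is April 26.
21 April 2031 falls between 4 November 2030 and 26 April 2031, so daylight saving is in effect and Kesium Coast is at UTC−03:00.
06:15 Kesium Coast + 3h = 09:15 UTC.
At the standard offset (UTC+10:00), 09:15 UTC + 10h = 19:15 Galarn Prefecture standard time.
The standard-time date in Galarn Prefecture, 21 April 2031, falls between 24 February and 20 September, so daylight saving is in effect and Galarn Prefecture is at UTC+11:00.
09:15 UTC + 11h = 20:15 Galarn Prefecture.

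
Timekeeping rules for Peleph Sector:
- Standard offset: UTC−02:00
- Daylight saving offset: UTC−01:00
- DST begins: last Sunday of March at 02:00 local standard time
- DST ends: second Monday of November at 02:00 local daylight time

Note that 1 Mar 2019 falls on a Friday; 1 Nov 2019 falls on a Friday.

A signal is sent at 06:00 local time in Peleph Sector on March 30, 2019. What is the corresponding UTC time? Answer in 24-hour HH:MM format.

1 March 2019 is a Friday, so Sundays fall on 3, 10, 17, 24, 31; the last is March 31.
1 November 2019 is a Friday, so the first Monday is November 4 and the second is November 11.
Daylight saving runs 31 March – 11 November; March 30, 2019 is outside that window, so Peleph Sector is on standard time at UTC−02:00.
06:00 local + 2h = 08:00 UTC.

08:00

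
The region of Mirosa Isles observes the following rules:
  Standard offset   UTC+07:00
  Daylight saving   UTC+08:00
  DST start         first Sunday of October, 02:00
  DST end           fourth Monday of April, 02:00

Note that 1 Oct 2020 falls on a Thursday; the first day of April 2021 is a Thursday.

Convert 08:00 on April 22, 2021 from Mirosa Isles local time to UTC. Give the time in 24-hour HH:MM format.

00:00

1 October 2020 is a Thursday, so the first Sunday is October 4.
1 April 2021 is a Thursday, so the first Monday is April 5 and the fourth is April 26.
April 22, 2021 falls between 4 October 2020 and 26 April 2021, so daylight saving is in effect and Mirosa Isles is at UTC+08:00.
08:00 local − 8h = 00:00 UTC.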